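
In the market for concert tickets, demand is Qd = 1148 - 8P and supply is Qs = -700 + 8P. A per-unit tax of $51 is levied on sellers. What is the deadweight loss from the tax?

Deadweight loss = 5202

Pre-tax equilibrium: P* = 115.5, Q* = 224.
Tax on sellers shifts supply to Qs = -700 + 8(P − 51) = -1108 + 8P.
1148 - 8P = -1108 + 8P gives buyer price Pb = 141; sellers receive Ps = 141 − 51 = 90.
New quantity: Q = 1148 − 8(141) = 20.
DWL = ½ × 51 × (224 − 20) = 5202.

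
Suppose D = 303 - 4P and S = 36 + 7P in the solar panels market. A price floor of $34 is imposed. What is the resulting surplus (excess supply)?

Equilibrium price would be P* = 267/11, so the floor at 34 binds.
At P = 34: D = 167, S = 274.
Surplus = 274 − 167 = 107.

Surplus = 107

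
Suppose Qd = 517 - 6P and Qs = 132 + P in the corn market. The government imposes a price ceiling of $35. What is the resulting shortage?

Shortage = 140

Equilibrium price would be P* = 55, so the ceiling at 35 binds.
At P = 35: Qd = 517 − 6(35) = 307, Qs = 132 + 1(35) = 167.
Shortage = 307 − 167 = 140.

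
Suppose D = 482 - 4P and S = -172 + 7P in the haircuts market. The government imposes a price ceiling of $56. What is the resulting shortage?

Shortage = 38

Equilibrium price would be P* = 654/11, so the ceiling at 56 binds.
At P = 56: D = 482 − 4(56) = 258, S = -172 + 7(56) = 220.
Shortage = 258 − 220 = 38.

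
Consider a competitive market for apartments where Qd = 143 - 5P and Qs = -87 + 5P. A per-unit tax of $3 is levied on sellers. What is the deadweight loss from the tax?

Pre-tax equilibrium: P* = 23, Q* = 28.
Tax on sellers shifts supply to Qs = -87 + 5(P − 3) = -102 + 5P.
143 - 5P = -102 + 5P gives buyer price Pb = 24.5; sellers receive Ps = 24.5 − 3 = 21.5.
New quantity: Q = 143 − 5(24.5) = 20.5.
DWL = ½ × 3 × (28 − 20.5) = 11.25.

Deadweight loss = 11.25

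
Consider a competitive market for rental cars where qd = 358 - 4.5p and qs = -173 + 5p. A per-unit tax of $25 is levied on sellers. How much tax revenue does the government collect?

Pre-tax equilibrium: p* = 1062/19, q* = 2023/19.
Tax on sellers shifts supply to qs = -173 + 5(p − 25) = -298 + 5p.
358 - 4.5p = -298 + 5p gives buyer price pb = 1312/19; sellers receive ps = 1312/19 − 25 = 837/19.
New quantity: q = 358 − 4.5(1312/19) = 898/19.
Revenue = 25 × 898/19 = 22450/19.

Tax revenue = 22450/19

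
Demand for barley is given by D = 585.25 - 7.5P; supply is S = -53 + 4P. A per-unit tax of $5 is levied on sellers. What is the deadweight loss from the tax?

Deadweight loss = 750/23

Pre-tax equilibrium: P* = 55.5, Q* = 169.
Tax on sellers shifts supply to S = -53 + 4(P − 5) = -73 + 4P.
585.25 - 7.5P = -73 + 4P gives buyer price Pb = 2633/46; sellers receive Ps = 2633/46 − 5 = 2403/46.
New quantity: Q = 585.25 − 7.5(2633/46) = 3587/23.
DWL = ½ × 5 × (169 − 3587/23) = 750/23.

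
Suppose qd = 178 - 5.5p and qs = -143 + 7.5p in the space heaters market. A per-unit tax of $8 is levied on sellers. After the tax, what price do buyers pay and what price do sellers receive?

Pre-tax equilibrium: p* = 321/13, q* = 1097/26.
Tax on sellers shifts supply to qs = -143 + 7.5(p − 8) = -203 + 7.5p.
178 - 5.5p = -203 + 7.5p gives buyer price pb = 381/13; sellers receive ps = 381/13 − 8 = 277/13.
New quantity: q = 178 − 5.5(381/13) = 437/26.

Buyers pay 381/13, sellers receive 277/13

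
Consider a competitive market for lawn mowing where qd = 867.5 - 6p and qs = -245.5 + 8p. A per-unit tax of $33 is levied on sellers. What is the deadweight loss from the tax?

Pre-tax equilibrium: p* = 79.5, q* = 390.5.
Tax on sellers shifts supply to qs = -245.5 + 8(p − 33) = -509.5 + 8p.
867.5 - 6p = -509.5 + 8p gives buyer price pb = 1377/14; sellers receive ps = 1377/14 − 33 = 915/14.
New quantity: q = 867.5 − 6(1377/14) = 3883/14.
DWL = ½ × 33 × (390.5 − 3883/14) = 13068/7.

Deadweight loss = 13068/7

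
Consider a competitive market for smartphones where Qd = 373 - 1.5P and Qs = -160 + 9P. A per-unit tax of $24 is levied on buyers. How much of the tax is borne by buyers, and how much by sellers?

Pre-tax equilibrium: P* = 1066/21, Q* = 2078/7.
Tax on buyers shifts demand to Qd = 373 − 1.5(P + 24) = 337 - 1.5P.
337 - 1.5P = -160 + 9P gives seller price Ps = 142/3; buyers pay Pb = 142/3 + 24 = 214/3.
New quantity: Q = 373 − 1.5(214/3) = 266.
Buyer burden = 214/3 − 1066/21 = 144/7; seller burden = 1066/21 − 142/3 = 24/7.

Buyers bear 144/7, sellers bear 24/7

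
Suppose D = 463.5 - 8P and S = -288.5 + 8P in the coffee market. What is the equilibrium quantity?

Set D = S: 463.5 - 8P = -288.5 + 8P.
752 = 16P, so P* = 47.
Q* = 463.5 − 8(47) = 87.5.

Q* = 87.5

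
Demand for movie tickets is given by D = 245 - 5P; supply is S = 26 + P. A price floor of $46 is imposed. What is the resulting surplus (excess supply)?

Surplus = 57

Equilibrium price would be P* = 36.5, so the floor at 46 binds.
At P = 46: D = 15, S = 72.
Surplus = 72 − 15 = 57.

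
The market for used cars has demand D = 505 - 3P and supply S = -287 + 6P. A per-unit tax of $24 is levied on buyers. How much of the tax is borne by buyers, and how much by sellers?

Pre-tax equilibrium: P* = 88, Q* = 241.
Tax on buyers shifts demand to D = 505 − 3(P + 24) = 433 - 3P.
433 - 3P = -287 + 6P gives seller price Ps = 80; buyers pay Pb = 80 + 24 = 104.
New quantity: Q = 505 − 3(104) = 193.
Buyer burden = 104 − 88 = 16; seller burden = 88 − 80 = 8.

Buyers bear $16, sellers bear $8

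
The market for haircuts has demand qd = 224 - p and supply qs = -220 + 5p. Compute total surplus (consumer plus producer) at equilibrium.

Total surplus = 13500

Equilibrium: 224 - p = -220 + 5p gives p* = 74, q* = 150.
Demand choke price: p = 224; supply starts at p = 44.
CS = ½(224 − 74)(150) = 11250; PS = ½(74 − 44)(150) = 2250.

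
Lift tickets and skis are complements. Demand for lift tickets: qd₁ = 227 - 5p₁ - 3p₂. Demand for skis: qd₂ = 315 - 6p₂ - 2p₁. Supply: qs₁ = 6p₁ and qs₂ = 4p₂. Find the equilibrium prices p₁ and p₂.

p₁ = 1325/104, p₂ = 3011/104

Market 1: 227 - 5p₁ - 3p₂ = 6p₁ → 11p₁ + 3p₂ = 227.
Market 2: 10p₂ + 2p₁ = 315.
Eliminating p₂: 10×(1) − 3×(2) gives 104p₁ = 1325, so p₁ = 1325/104.
Back-substitute into (2): p₂ = (315 − 2×1325/104) / 10 = 3011/104.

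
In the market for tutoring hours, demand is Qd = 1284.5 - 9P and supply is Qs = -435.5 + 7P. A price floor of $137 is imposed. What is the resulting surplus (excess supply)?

Surplus = 472

Equilibrium price would be P* = 107.5, so the floor at 137 binds.
At P = 137: Qd = 51.5, Qs = 523.5.
Surplus = 523.5 − 51.5 = 472.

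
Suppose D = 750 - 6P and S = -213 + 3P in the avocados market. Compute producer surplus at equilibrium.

Equilibrium: 750 - 6P = -213 + 3P gives P* = 107, Q* = 108.
Supply starts at P = 71 (where S = 0).
PS = ½(107 − 71)(108) = 1944.

Producer surplus = 1944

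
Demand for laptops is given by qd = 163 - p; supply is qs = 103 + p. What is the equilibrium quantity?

Set qd = qs: 163 - p = 103 + p.
60 = 2p, so p* = 30.
q* = 163 − 1(30) = 133.

q* = 133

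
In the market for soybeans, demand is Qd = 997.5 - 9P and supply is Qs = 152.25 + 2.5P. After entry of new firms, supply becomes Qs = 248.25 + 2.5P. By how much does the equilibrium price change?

Original equilibrium: P* = 73.5, Q* = 336.
New equilibrium: 997.5 - 9P = 248.25 + 2.5P, so 749.25 = 11.5P and P' = 2997/46; Q' = 997.5 − 9(2997/46) = 9456/23.
Change in price: 2997/46 − 73.5 = -192/23.

ΔP = -192/23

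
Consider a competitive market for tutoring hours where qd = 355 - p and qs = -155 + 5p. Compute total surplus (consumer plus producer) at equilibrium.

Total surplus = 43740

Equilibrium: 355 - p = -155 + 5p gives p* = 85, q* = 270.
Demand choke price: p = 355; supply starts at p = 31.
CS = ½(355 − 85)(270) = 36450; PS = ½(85 − 31)(270) = 7290.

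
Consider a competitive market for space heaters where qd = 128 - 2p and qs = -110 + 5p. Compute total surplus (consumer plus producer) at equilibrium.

Total surplus = 1260

Equilibrium: 128 - 2p = -110 + 5p gives p* = 34, q* = 60.
Demand choke price: p = 64; supply starts at p = 22.
CS = ½(64 − 34)(60) = 900; PS = ½(34 − 22)(60) = 360.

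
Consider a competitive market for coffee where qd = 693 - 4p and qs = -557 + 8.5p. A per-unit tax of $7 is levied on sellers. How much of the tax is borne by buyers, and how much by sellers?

Pre-tax equilibrium: p* = 100, q* = 293.
Tax on sellers shifts supply to qs = -557 + 8.5(p − 7) = -616.5 + 8.5p.
693 - 4p = -616.5 + 8.5p gives buyer price pb = 104.76; sellers receive ps = 104.76 − 7 = 97.76.
New quantity: q = 693 − 4(104.76) = 273.96.
Buyer burden = 104.76 − 100 = 4.76; seller burden = 100 − 97.76 = 2.24.

Buyers bear $4.76, sellers bear $2.24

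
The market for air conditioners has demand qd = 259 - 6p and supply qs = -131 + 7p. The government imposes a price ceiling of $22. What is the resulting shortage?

Shortage = 104

Equilibrium price would be p* = 30, so the ceiling at 22 binds.
At p = 22: qd = 259 − 6(22) = 127, qs = -131 + 7(22) = 23.
Shortage = 127 − 23 = 104.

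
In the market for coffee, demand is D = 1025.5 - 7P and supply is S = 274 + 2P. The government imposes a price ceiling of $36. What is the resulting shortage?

Shortage = 427.5

Equilibrium price would be P* = 83.5, so the ceiling at 36 binds.
At P = 36: D = 1025.5 − 7(36) = 773.5, S = 274 + 2(36) = 346.
Shortage = 773.5 − 346 = 427.5.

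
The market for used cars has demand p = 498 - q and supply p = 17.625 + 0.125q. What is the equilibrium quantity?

Set the two price expressions equal: 498 - q = 17.625 + 0.125q.
480.375 = 1.125q, so q* = 427.
p* = 498 − (1)(427) = 71.

q* = 427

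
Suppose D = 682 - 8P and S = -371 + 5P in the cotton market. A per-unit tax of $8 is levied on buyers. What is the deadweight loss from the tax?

Pre-tax equilibrium: P* = 81, Q* = 34.
Tax on buyers shifts demand to D = 682 − 8(P + 8) = 618 - 8P.
618 - 8P = -371 + 5P gives seller price Ps = 989/13; buyers pay Pb = 989/13 + 8 = 1093/13.
New quantity: Q = 682 − 8(1093/13) = 122/13.
DWL = ½ × 8 × (34 − 122/13) = 1280/13.

Deadweight loss = 1280/13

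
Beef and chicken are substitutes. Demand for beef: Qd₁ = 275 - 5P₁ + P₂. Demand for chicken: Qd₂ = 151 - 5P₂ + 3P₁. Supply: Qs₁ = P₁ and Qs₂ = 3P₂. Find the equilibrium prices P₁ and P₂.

Market 1: 275 - 5P₁ + P₂ = P₁ → 6P₁ - P₂ = 275.
Market 2: 8P₂ - 3P₁ = 151.
Eliminating P₂: 8×(1) + 1×(2) gives 45P₁ = 2351, so P₁ = 2351/45.
Back-substitute into (2): P₂ = (151 + 3×2351/45) / 8 = 577/15.

P₁ = 2351/45, P₂ = 577/15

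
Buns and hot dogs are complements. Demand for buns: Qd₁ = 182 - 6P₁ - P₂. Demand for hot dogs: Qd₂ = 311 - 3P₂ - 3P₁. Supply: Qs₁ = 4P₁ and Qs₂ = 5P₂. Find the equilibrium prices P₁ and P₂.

P₁ = 1145/77, P₂ = 2564/77

Market 1: 182 - 6P₁ - P₂ = 4P₁ → 10P₁ + P₂ = 182.
Market 2: 8P₂ + 3P₁ = 311.
Eliminating P₂: 8×(1) − 1×(2) gives 77P₁ = 1145, so P₁ = 1145/77.
Back-substitute into (2): P₂ = (311 − 3×1145/77) / 8 = 2564/77.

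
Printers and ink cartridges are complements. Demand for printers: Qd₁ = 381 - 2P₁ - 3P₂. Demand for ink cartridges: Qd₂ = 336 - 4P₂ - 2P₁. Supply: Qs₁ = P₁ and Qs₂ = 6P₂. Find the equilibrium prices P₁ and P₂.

Market 1: 381 - 2P₁ - 3P₂ = P₁ → 3P₁ + 3P₂ = 381.
Market 2: 10P₂ + 2P₁ = 336.
Eliminating P₂: 10×(1) − 3×(2) gives 24P₁ = 2802, so P₁ = 116.75.
Back-substitute into (2): P₂ = (336 − 2×116.75) / 10 = 10.25.

P₁ = 116.75, P₂ = 10.25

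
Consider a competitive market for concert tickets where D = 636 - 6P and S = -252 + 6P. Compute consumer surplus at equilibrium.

Consumer surplus = 3072

Equilibrium: 636 - 6P = -252 + 6P gives P* = 74, Q* = 192.
Demand choke price (D = 0): P = 106.
CS = ½(106 − 74)(192) = 3072.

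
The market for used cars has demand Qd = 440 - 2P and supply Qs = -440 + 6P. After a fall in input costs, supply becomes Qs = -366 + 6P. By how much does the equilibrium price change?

ΔP = -9.25

Original equilibrium: P* = 110, Q* = 220.
New equilibrium: 440 - 2P = -366 + 6P, so 806 = 8P and P' = 100.75; Q' = 440 − 2(100.75) = 238.5.
Change in price: 100.75 − 110 = -9.25.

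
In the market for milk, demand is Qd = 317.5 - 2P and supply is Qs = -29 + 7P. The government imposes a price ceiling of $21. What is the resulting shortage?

Equilibrium price would be P* = 38.5, so the ceiling at 21 binds.
At P = 21: Qd = 317.5 − 2(21) = 275.5, Qs = -29 + 7(21) = 118.
Shortage = 275.5 − 118 = 157.5.

Shortage = 157.5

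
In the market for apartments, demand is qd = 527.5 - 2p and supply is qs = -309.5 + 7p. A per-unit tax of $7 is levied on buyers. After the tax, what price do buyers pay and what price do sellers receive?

Pre-tax equilibrium: p* = 93, q* = 341.5.
Tax on buyers shifts demand to qd = 527.5 − 2(p + 7) = 513.5 - 2p.
513.5 - 2p = -309.5 + 7p gives seller price ps = 823/9; buyers pay pb = 823/9 + 7 = 886/9.
New quantity: q = 527.5 − 2(886/9) = 5951/18.

Buyers pay 886/9, sellers receive 823/9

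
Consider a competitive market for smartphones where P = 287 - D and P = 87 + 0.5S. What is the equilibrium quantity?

Set the two price expressions equal: 287 - Q = 87 + 0.5Q.
200 = 1.5Q, so Q* = 400/3.
P* = 287 − (1)(400/3) = 461/3.

Q* = 400/3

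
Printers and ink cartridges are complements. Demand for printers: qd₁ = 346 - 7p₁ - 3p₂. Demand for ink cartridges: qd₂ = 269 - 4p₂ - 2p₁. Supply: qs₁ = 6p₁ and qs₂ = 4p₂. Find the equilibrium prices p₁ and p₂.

p₁ = 1961/98, p₂ = 2805/98

Market 1: 346 - 7p₁ - 3p₂ = 6p₁ → 13p₁ + 3p₂ = 346.
Market 2: 8p₂ + 2p₁ = 269.
Eliminating p₂: 8×(1) − 3×(2) gives 98p₁ = 1961, so p₁ = 1961/98.
Back-substitute into (2): p₂ = (269 − 2×1961/98) / 8 = 2805/98.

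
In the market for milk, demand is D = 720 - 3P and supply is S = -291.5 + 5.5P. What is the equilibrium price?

P* = 119

Set D = S: 720 - 3P = -291.5 + 5.5P.
1011.5 = 8.5P, so P* = 119.
Q* = 720 − 3(119) = 363.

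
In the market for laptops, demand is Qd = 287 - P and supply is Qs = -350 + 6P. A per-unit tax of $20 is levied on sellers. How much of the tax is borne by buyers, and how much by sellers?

Buyers bear 120/7, sellers bear 20/7

Pre-tax equilibrium: P* = 91, Q* = 196.
Tax on sellers shifts supply to Qs = -350 + 6(P − 20) = -470 + 6P.
287 - P = -470 + 6P gives buyer price Pb = 757/7; sellers receive Ps = 757/7 − 20 = 617/7.
New quantity: Q = 287 − 1(757/7) = 1252/7.
Buyer burden = 757/7 − 91 = 120/7; seller burden = 91 − 617/7 = 20/7.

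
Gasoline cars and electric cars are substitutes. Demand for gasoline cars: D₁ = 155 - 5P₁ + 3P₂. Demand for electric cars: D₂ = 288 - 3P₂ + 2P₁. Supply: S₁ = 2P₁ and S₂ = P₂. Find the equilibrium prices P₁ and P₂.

P₁ = 742/11, P₂ = 1163/11

Market 1: 155 - 5P₁ + 3P₂ = 2P₁ → 7P₁ - 3P₂ = 155.
Market 2: 4P₂ - 2P₁ = 288.
Eliminating P₂: 4×(1) + 3×(2) gives 22P₁ = 1484, so P₁ = 742/11.
Back-substitute into (2): P₂ = (288 + 2×742/11) / 4 = 1163/11.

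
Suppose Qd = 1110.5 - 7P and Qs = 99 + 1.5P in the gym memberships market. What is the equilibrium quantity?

Q* = 277.5

Set Qd = Qs: 1110.5 - 7P = 99 + 1.5P.
1011.5 = 8.5P, so P* = 119.
Q* = 1110.5 − 7(119) = 277.5.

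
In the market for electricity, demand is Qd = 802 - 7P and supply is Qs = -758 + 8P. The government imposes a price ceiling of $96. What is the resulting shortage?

Equilibrium price would be P* = 104, so the ceiling at 96 binds.
At P = 96: Qd = 802 − 7(96) = 130, Qs = -758 + 8(96) = 10.
Shortage = 130 − 10 = 120.

Shortage = 120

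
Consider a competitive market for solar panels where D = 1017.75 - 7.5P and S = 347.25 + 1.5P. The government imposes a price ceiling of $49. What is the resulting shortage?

Equilibrium price would be P* = 74.5, so the ceiling at 49 binds.
At P = 49: D = 1017.75 − 7.5(49) = 650.25, S = 347.25 + 1.5(49) = 420.75.
Shortage = 650.25 − 420.75 = 229.5.

Shortage = 229.5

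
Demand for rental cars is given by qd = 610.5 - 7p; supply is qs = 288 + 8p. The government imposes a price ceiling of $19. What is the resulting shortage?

Equilibrium price would be p* = 21.5, so the ceiling at 19 binds.
At p = 19: qd = 610.5 − 7(19) = 477.5, qs = 288 + 8(19) = 440.
Shortage = 477.5 − 440 = 37.5.

Shortage = 37.5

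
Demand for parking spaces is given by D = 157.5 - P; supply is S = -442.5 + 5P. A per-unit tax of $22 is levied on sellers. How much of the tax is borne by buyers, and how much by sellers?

Pre-tax equilibrium: P* = 100, Q* = 57.5.
Tax on sellers shifts supply to S = -442.5 + 5(P − 22) = -552.5 + 5P.
157.5 - P = -552.5 + 5P gives buyer price Pb = 355/3; sellers receive Ps = 355/3 − 22 = 289/3.
New quantity: Q = 157.5 − 1(355/3) = 235/6.
Buyer burden = 355/3 − 100 = 55/3; seller burden = 100 − 289/3 = 11/3.

Buyers bear 55/3, sellers bear 11/3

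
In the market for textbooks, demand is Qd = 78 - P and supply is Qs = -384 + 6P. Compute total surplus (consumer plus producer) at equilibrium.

Equilibrium: 78 - P = -384 + 6P gives P* = 66, Q* = 12.
Demand choke price: P = 78; supply starts at P = 64.
CS = ½(78 − 66)(12) = 72; PS = ½(66 − 64)(12) = 12.

Total surplus = 84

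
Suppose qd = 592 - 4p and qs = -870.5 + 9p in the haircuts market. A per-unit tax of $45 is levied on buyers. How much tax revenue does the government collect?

Pre-tax equilibrium: p* = 112.5, q* = 142.
Tax on buyers shifts demand to qd = 592 − 4(p + 45) = 412 - 4p.
412 - 4p = -870.5 + 9p gives seller price ps = 2565/26; buyers pay pb = 2565/26 + 45 = 3735/26.
New quantity: q = 592 − 4(3735/26) = 226/13.
Revenue = 45 × 226/13 = 10170/13.

Tax revenue = 10170/13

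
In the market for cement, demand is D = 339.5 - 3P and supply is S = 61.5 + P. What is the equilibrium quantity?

Set D = S: 339.5 - 3P = 61.5 + P.
278 = 4P, so P* = 69.5.
Q* = 339.5 − 3(69.5) = 131.

Q* = 131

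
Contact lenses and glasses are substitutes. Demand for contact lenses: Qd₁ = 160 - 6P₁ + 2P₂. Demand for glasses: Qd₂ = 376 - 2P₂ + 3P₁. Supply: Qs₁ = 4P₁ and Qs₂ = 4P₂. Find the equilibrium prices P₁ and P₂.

Market 1: 160 - 6P₁ + 2P₂ = 4P₁ → 10P₁ - 2P₂ = 160.
Market 2: 6P₂ - 3P₁ = 376.
Eliminating P₂: 6×(1) + 2×(2) gives 54P₁ = 1712, so P₁ = 856/27.
Back-substitute into (2): P₂ = (376 + 3×856/27) / 6 = 2120/27.

P₁ = 856/27, P₂ = 2120/27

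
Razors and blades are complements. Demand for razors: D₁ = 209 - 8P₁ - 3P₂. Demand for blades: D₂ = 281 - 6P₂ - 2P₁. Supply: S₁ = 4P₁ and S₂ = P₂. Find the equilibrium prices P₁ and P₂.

P₁ = 310/39, P₂ = 1477/39

Market 1: 209 - 8P₁ - 3P₂ = 4P₁ → 12P₁ + 3P₂ = 209.
Market 2: 7P₂ + 2P₁ = 281.
Eliminating P₂: 7×(1) − 3×(2) gives 78P₁ = 620, so P₁ = 310/39.
Back-substitute into (2): P₂ = (281 − 2×310/39) / 7 = 1477/39.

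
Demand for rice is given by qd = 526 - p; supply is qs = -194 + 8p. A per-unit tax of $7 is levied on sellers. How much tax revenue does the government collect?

Pre-tax equilibrium: p* = 80, q* = 446.
Tax on sellers shifts supply to qs = -194 + 8(p − 7) = -250 + 8p.
526 - p = -250 + 8p gives buyer price pb = 776/9; sellers receive ps = 776/9 − 7 = 713/9.
New quantity: q = 526 − 1(776/9) = 3958/9.
Revenue = 7 × 3958/9 = 27706/9.

Tax revenue = 27706/9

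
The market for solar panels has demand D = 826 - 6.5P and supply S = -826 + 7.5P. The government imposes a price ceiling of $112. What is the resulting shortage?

Shortage = 84

Equilibrium price would be P* = 118, so the ceiling at 112 binds.
At P = 112: D = 826 − 6.5(112) = 98, S = -826 + 7.5(112) = 14.
Shortage = 98 − 14 = 84.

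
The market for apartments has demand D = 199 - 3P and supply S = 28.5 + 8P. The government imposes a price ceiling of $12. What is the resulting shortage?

Shortage = 38.5

Equilibrium price would be P* = 15.5, so the ceiling at 12 binds.
At P = 12: D = 199 − 3(12) = 163, S = 28.5 + 8(12) = 124.5.
Shortage = 163 − 124.5 = 38.5.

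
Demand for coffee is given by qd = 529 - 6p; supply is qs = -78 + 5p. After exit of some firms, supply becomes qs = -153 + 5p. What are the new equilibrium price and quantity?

Original equilibrium: p* = 607/11, q* = 2177/11.
New equilibrium: 529 - 6p = -153 + 5p, so 682 = 11p and p' = 62; q' = 529 − 6(62) = 157.

p' = 62, q' = 157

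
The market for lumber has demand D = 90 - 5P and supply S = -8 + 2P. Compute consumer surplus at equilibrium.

Equilibrium: 90 - 5P = -8 + 2P gives P* = 14, Q* = 20.
Demand choke price (D = 0): P = 18.
CS = ½(18 − 14)(20) = 40.

Consumer surplus = 40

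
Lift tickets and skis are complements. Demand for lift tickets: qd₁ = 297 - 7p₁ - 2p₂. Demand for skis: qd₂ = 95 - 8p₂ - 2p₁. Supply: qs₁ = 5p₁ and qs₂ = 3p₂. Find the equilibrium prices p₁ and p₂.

Market 1: 297 - 7p₁ - 2p₂ = 5p₁ → 12p₁ + 2p₂ = 297.
Market 2: 11p₂ + 2p₁ = 95.
Eliminating p₂: 11×(1) − 2×(2) gives 128p₁ = 3077, so p₁ = 24.0390625.
Back-substitute into (2): p₂ = (95 − 2×24.0390625) / 11 = 4.265625.

p₁ = 24.0390625, p₂ = 4.265625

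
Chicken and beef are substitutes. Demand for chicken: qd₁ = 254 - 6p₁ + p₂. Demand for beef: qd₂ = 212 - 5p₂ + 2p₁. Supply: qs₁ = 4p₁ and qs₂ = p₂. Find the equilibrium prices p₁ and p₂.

p₁ = 868/29, p₂ = 1314/29

Market 1: 254 - 6p₁ + p₂ = 4p₁ → 10p₁ - p₂ = 254.
Market 2: 6p₂ - 2p₁ = 212.
Eliminating p₂: 6×(1) + 1×(2) gives 58p₁ = 1736, so p₁ = 868/29.
Back-substitute into (2): p₂ = (212 + 2×868/29) / 6 = 1314/29.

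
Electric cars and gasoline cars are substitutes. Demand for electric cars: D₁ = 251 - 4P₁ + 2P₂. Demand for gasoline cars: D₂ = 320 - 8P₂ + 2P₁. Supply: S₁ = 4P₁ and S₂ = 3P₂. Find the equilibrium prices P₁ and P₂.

P₁ = 3401/84, P₂ = 1531/42

Market 1: 251 - 4P₁ + 2P₂ = 4P₁ → 8P₁ - 2P₂ = 251.
Market 2: 11P₂ - 2P₁ = 320.
Eliminating P₂: 11×(1) + 2×(2) gives 84P₁ = 3401, so P₁ = 3401/84.
Back-substitute into (2): P₂ = (320 + 2×3401/84) / 11 = 1531/42.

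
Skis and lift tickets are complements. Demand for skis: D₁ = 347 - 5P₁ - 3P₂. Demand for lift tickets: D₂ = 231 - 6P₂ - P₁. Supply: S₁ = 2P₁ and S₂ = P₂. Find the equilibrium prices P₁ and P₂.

Market 1: 347 - 5P₁ - 3P₂ = 2P₁ → 7P₁ + 3P₂ = 347.
Market 2: 7P₂ + P₁ = 231.
Eliminating P₂: 7×(1) − 3×(2) gives 46P₁ = 1736, so P₁ = 868/23.
Back-substitute into (2): P₂ = (231 − 1×868/23) / 7 = 635/23.

P₁ = 868/23, P₂ = 635/23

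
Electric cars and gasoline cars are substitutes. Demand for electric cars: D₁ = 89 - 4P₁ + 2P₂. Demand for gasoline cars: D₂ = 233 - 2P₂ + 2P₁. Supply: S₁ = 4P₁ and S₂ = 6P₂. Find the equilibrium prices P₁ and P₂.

Market 1: 89 - 4P₁ + 2P₂ = 4P₁ → 8P₁ - 2P₂ = 89.
Market 2: 8P₂ - 2P₁ = 233.
Eliminating P₂: 8×(1) + 2×(2) gives 60P₁ = 1178, so P₁ = 589/30.
Back-substitute into (2): P₂ = (233 + 2×589/30) / 8 = 1021/30.

P₁ = 589/30, P₂ = 1021/30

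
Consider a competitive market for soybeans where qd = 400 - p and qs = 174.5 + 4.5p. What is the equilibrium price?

Set qd = qs: 400 - p = 174.5 + 4.5p.
225.5 = 5.5p, so p* = 41.
q* = 400 − 1(41) = 359.

p* = 41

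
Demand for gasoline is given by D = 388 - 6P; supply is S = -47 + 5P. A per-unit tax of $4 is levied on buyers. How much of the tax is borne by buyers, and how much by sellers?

Pre-tax equilibrium: P* = 435/11, Q* = 1658/11.
Tax on buyers shifts demand to D = 388 − 6(P + 4) = 364 - 6P.
364 - 6P = -47 + 5P gives seller price Ps = 411/11; buyers pay Pb = 411/11 + 4 = 455/11.
New quantity: Q = 388 − 6(455/11) = 1538/11.
Buyer burden = 455/11 − 435/11 = 20/11; seller burden = 435/11 − 411/11 = 24/11.

Buyers bear 20/11, sellers bear 24/11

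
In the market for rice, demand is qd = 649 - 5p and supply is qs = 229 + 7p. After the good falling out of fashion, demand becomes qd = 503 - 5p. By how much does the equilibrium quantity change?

Original equilibrium: p* = 35, q* = 474.
New equilibrium: 503 - 5p = 229 + 7p, so 274 = 12p and p' = 137/6; q' = 503 − 5(137/6) = 2333/6.
Change in quantity: 2333/6 − 474 = -511/6.

Δq = -511/6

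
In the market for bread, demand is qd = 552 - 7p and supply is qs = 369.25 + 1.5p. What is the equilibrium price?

Set qd = qs: 552 - 7p = 369.25 + 1.5p.
182.75 = 8.5p, so p* = 21.5.
q* = 552 − 7(21.5) = 401.5.

p* = 21.5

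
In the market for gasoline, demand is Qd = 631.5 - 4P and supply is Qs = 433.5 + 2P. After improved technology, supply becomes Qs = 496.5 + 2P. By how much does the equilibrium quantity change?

Original equilibrium: P* = 33, Q* = 499.5.
New equilibrium: 631.5 - 4P = 496.5 + 2P, so 135 = 6P and P' = 22.5; Q' = 631.5 − 4(22.5) = 541.5.
Change in quantity: 541.5 − 499.5 = 42.

ΔQ = 42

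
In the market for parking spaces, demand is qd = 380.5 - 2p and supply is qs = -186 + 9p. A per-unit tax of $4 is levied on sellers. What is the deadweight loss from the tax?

Deadweight loss = 144/11

Pre-tax equilibrium: p* = 51.5, q* = 277.5.
Tax on sellers shifts supply to qs = -186 + 9(p − 4) = -222 + 9p.
380.5 - 2p = -222 + 9p gives buyer price pb = 1205/22; sellers receive ps = 1205/22 − 4 = 1117/22.
New quantity: q = 380.5 − 2(1205/22) = 5961/22.
DWL = ½ × 4 × (277.5 − 5961/22) = 144/11.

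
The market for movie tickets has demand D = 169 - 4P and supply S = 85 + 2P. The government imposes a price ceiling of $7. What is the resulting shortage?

Equilibrium price would be P* = 14, so the ceiling at 7 binds.
At P = 7: D = 169 − 4(7) = 141, S = 85 + 2(7) = 99.
Shortage = 141 − 99 = 42.

Shortage = 42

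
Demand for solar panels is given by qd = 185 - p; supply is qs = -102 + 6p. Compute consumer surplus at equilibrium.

Consumer surplus = 10368

Equilibrium: 185 - p = -102 + 6p gives p* = 41, q* = 144.
Demand choke price (qd = 0): p = 185.
CS = ½(185 − 41)(144) = 10368.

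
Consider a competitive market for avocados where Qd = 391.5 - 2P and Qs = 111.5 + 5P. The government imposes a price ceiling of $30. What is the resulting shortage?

Equilibrium price would be P* = 40, so the ceiling at 30 binds.
At P = 30: Qd = 391.5 − 2(30) = 331.5, Qs = 111.5 + 5(30) = 261.5.
Shortage = 331.5 − 261.5 = 70.

Shortage = 70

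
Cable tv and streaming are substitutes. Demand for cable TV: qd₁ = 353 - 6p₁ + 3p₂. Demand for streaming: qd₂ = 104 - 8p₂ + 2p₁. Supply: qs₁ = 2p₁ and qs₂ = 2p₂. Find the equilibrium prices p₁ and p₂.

p₁ = 1921/37, p₂ = 769/37

Market 1: 353 - 6p₁ + 3p₂ = 2p₁ → 8p₁ - 3p₂ = 353.
Market 2: 10p₂ - 2p₁ = 104.
Eliminating p₂: 10×(1) + 3×(2) gives 74p₁ = 3842, so p₁ = 1921/37.
Back-substitute into (2): p₂ = (104 + 2×1921/37) / 10 = 769/37.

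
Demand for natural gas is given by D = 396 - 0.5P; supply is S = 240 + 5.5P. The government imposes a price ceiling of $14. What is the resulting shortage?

Shortage = 72

Equilibrium price would be P* = 26, so the ceiling at 14 binds.
At P = 14: D = 396 − 0.5(14) = 389, S = 240 + 5.5(14) = 317.
Shortage = 389 − 317 = 72.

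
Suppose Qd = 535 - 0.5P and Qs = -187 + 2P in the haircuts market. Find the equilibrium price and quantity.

Set Qd = Qs: 535 - 0.5P = -187 + 2P.
722 = 2.5P, so P* = 288.8.
Q* = 535 − 0.5(288.8) = 390.6.

P* = 288.8, Q* = 390.6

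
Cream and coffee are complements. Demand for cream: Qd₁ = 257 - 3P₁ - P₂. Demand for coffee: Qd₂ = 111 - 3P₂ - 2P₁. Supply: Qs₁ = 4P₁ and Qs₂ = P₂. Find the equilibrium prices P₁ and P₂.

Market 1: 257 - 3P₁ - P₂ = 4P₁ → 7P₁ + P₂ = 257.
Market 2: 4P₂ + 2P₁ = 111.
Eliminating P₂: 4×(1) − 1×(2) gives 26P₁ = 917, so P₁ = 917/26.
Back-substitute into (2): P₂ = (111 − 2×917/26) / 4 = 263/26.

P₁ = 917/26, P₂ = 263/26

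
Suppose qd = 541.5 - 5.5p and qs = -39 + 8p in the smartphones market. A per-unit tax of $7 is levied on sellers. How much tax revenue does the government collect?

Pre-tax equilibrium: p* = 43, q* = 305.
Tax on sellers shifts supply to qs = -39 + 8(p − 7) = -95 + 8p.
541.5 - 5.5p = -95 + 8p gives buyer price pb = 1273/27; sellers receive ps = 1273/27 − 7 = 1084/27.
New quantity: q = 541.5 − 5.5(1273/27) = 7619/27.
Revenue = 7 × 7619/27 = 53333/27.

Tax revenue = 53333/27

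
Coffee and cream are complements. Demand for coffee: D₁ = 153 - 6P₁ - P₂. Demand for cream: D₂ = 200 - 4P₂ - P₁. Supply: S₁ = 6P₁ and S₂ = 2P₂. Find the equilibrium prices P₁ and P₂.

P₁ = 718/71, P₂ = 2247/71

Market 1: 153 - 6P₁ - P₂ = 6P₁ → 12P₁ + P₂ = 153.
Market 2: 6P₂ + P₁ = 200.
Eliminating P₂: 6×(1) − 1×(2) gives 71P₁ = 718, so P₁ = 718/71.
Back-substitute into (2): P₂ = (200 − 1×718/71) / 6 = 2247/71.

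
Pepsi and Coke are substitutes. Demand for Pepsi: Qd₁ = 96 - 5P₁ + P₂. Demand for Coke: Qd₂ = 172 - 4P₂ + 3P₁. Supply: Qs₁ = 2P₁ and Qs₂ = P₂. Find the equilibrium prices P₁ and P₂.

Market 1: 96 - 5P₁ + P₂ = 2P₁ → 7P₁ - P₂ = 96.
Market 2: 5P₂ - 3P₁ = 172.
Eliminating P₂: 5×(1) + 1×(2) gives 32P₁ = 652, so P₁ = 20.375.
Back-substitute into (2): P₂ = (172 + 3×20.375) / 5 = 46.625.

P₁ = 20.375, P₂ = 46.625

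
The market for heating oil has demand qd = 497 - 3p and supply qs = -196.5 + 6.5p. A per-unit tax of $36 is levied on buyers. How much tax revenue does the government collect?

Pre-tax equilibrium: p* = 73, q* = 278.
Tax on buyers shifts demand to qd = 497 − 3(p + 36) = 389 - 3p.
389 - 3p = -196.5 + 6.5p gives seller price ps = 1171/19; buyers pay pb = 1171/19 + 36 = 1855/19.
New quantity: q = 497 − 3(1855/19) = 3878/19.
Revenue = 36 × 3878/19 = 139608/19.

Tax revenue = 139608/19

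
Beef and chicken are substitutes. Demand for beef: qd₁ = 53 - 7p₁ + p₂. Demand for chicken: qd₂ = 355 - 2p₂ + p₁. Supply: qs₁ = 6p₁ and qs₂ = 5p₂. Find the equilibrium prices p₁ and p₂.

Market 1: 53 - 7p₁ + p₂ = 6p₁ → 13p₁ - p₂ = 53.
Market 2: 7p₂ - p₁ = 355.
Eliminating p₂: 7×(1) + 1×(2) gives 90p₁ = 726, so p₁ = 121/15.
Back-substitute into (2): p₂ = (355 + 1×121/15) / 7 = 778/15.

p₁ = 121/15, p₂ = 778/15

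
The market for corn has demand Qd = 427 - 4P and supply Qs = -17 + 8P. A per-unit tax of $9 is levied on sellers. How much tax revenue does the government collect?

Pre-tax equilibrium: P* = 37, Q* = 279.
Tax on sellers shifts supply to Qs = -17 + 8(P − 9) = -89 + 8P.
427 - 4P = -89 + 8P gives buyer price Pb = 43; sellers receive Ps = 43 − 9 = 34.
New quantity: Q = 427 − 4(43) = 255.
Revenue = 9 × 255 = 2295.

Tax revenue = 2295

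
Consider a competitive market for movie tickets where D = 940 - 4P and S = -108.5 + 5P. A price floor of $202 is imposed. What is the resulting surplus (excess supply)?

Surplus = 769.5

Equilibrium price would be P* = 116.5, so the floor at 202 binds.
At P = 202: D = 132, S = 901.5.
Surplus = 901.5 − 132 = 769.5.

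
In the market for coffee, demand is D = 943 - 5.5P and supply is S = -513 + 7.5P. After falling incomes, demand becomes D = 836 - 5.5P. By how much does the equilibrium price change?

Original equilibrium: P* = 112, Q* = 327.
New equilibrium: 836 - 5.5P = -513 + 7.5P, so 1349 = 13P and P' = 1349/13; Q' = 836 − 5.5(1349/13) = 6897/26.
Change in price: 1349/13 − 112 = -107/13.

ΔP = -107/13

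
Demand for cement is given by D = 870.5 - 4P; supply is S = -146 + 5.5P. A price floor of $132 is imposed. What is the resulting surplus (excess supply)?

Surplus = 237.5

Equilibrium price would be P* = 107, so the floor at 132 binds.
At P = 132: D = 342.5, S = 580.
Surplus = 580 − 342.5 = 237.5.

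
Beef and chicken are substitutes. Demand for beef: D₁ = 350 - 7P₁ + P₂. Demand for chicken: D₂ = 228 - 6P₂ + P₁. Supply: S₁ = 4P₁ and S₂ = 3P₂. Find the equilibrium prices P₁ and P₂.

P₁ = 1689/49, P₂ = 1429/49

Market 1: 350 - 7P₁ + P₂ = 4P₁ → 11P₁ - P₂ = 350.
Market 2: 9P₂ - P₁ = 228.
Eliminating P₂: 9×(1) + 1×(2) gives 98P₁ = 3378, so P₁ = 1689/49.
Back-substitute into (2): P₂ = (228 + 1×1689/49) / 9 = 1429/49.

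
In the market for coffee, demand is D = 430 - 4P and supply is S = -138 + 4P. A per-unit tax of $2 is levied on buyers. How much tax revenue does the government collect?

Pre-tax equilibrium: P* = 71, Q* = 146.
Tax on buyers shifts demand to D = 430 − 4(P + 2) = 422 - 4P.
422 - 4P = -138 + 4P gives seller price Ps = 70; buyers pay Pb = 70 + 2 = 72.
New quantity: Q = 430 − 4(72) = 142.
Revenue = 2 × 142 = 284.

Tax revenue = 284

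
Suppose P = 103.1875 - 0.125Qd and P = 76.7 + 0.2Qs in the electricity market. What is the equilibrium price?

P* = 93

Set the two price expressions equal: 103.1875 - 0.125Q = 76.7 + 0.2Q.
26.4875 = 0.325Q, so Q* = 81.5.
P* = 103.1875 − (0.125)(81.5) = 93.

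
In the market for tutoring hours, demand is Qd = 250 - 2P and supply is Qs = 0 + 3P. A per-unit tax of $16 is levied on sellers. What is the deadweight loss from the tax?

Pre-tax equilibrium: P* = 50, Q* = 150.
Tax on sellers shifts supply to Qs = 0 + 3(P − 16) = -48 + 3P.
250 - 2P = -48 + 3P gives buyer price Pb = 59.6; sellers receive Ps = 59.6 − 16 = 43.6.
New quantity: Q = 250 − 2(59.6) = 130.8.
DWL = ½ × 16 × (150 − 130.8) = 153.6.

Deadweight loss = 153.6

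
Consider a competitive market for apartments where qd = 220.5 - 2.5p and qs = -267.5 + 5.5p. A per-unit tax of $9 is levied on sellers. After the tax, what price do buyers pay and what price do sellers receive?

Pre-tax equilibrium: p* = 61, q* = 68.
Tax on sellers shifts supply to qs = -267.5 + 5.5(p − 9) = -317 + 5.5p.
220.5 - 2.5p = -317 + 5.5p gives buyer price pb = 67.1875; sellers receive ps = 67.1875 − 9 = 58.1875.
New quantity: q = 220.5 − 2.5(67.1875) = 52.53125.

Buyers pay $67.1875, sellers receive $58.1875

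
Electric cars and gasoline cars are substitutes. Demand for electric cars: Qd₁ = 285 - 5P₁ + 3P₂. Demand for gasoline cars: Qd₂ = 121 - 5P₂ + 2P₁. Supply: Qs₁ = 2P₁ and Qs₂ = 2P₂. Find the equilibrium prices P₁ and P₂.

P₁ = 2358/43, P₂ = 1417/43

Market 1: 285 - 5P₁ + 3P₂ = 2P₁ → 7P₁ - 3P₂ = 285.
Market 2: 7P₂ - 2P₁ = 121.
Eliminating P₂: 7×(1) + 3×(2) gives 43P₁ = 2358, so P₁ = 2358/43.
Back-substitute into (2): P₂ = (121 + 2×2358/43) / 7 = 1417/43.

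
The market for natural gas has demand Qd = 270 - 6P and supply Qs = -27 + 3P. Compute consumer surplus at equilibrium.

Equilibrium: 270 - 6P = -27 + 3P gives P* = 33, Q* = 72.
Demand choke price (Qd = 0): P = 45.
CS = ½(45 − 33)(72) = 432.

Consumer surplus = 432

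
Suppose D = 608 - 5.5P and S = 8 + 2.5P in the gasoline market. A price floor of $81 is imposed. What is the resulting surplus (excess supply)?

Equilibrium price would be P* = 75, so the floor at 81 binds.
At P = 81: D = 162.5, S = 210.5.
Surplus = 210.5 − 162.5 = 48.

Surplus = 48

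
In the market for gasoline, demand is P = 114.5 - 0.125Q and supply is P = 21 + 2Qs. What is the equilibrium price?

P* = 109

Set the two price expressions equal: 114.5 - 0.125Q = 21 + 2Q.
93.5 = 2.125Q, so Q* = 44.
P* = 114.5 − (0.125)(44) = 109.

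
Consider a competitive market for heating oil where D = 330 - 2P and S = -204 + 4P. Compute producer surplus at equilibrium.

Equilibrium: 330 - 2P = -204 + 4P gives P* = 89, Q* = 152.
Supply starts at P = 51 (where S = 0).
PS = ½(89 − 51)(152) = 2888.

Producer surplus = 2888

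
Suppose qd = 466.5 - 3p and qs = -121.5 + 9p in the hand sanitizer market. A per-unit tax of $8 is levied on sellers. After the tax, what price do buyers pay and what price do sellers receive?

Pre-tax equilibrium: p* = 49, q* = 319.5.
Tax on sellers shifts supply to qs = -121.5 + 9(p − 8) = -193.5 + 9p.
466.5 - 3p = -193.5 + 9p gives buyer price pb = 55; sellers receive ps = 55 − 8 = 47.
New quantity: q = 466.5 − 3(55) = 301.5.

Buyers pay $55, sellers receive $47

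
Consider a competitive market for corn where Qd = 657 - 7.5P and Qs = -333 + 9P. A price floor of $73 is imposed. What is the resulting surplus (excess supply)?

Equilibrium price would be P* = 60, so the floor at 73 binds.
At P = 73: Qd = 109.5, Qs = 324.
Surplus = 324 − 109.5 = 214.5.

Surplus = 214.5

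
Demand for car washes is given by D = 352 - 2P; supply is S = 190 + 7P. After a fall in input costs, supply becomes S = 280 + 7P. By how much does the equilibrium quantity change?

Original equilibrium: P* = 18, Q* = 316.
New equilibrium: 352 - 2P = 280 + 7P, so 72 = 9P and P' = 8; Q' = 352 − 2(8) = 336.
Change in quantity: 336 − 316 = 20.

ΔQ = 20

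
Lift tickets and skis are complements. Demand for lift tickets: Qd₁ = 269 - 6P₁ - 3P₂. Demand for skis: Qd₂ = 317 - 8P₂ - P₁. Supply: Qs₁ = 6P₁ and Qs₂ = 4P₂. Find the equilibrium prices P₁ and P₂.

P₁ = 759/47, P₂ = 3535/141

Market 1: 269 - 6P₁ - 3P₂ = 6P₁ → 12P₁ + 3P₂ = 269.
Market 2: 12P₂ + P₁ = 317.
Eliminating P₂: 12×(1) − 3×(2) gives 141P₁ = 2277, so P₁ = 759/47.
Back-substitute into (2): P₂ = (317 − 1×759/47) / 12 = 3535/141.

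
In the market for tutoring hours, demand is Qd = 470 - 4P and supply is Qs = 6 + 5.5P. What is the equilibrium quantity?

Q* = 5218/19

Set Qd = Qs: 470 - 4P = 6 + 5.5P.
464 = 9.5P, so P* = 928/19.
Q* = 470 − 4(928/19) = 5218/19.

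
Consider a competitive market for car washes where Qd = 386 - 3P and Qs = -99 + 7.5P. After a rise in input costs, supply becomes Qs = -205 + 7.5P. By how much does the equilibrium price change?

Original equilibrium: P* = 970/21, Q* = 1732/7.
New equilibrium: 386 - 3P = -205 + 7.5P, so 591 = 10.5P and P' = 394/7; Q' = 386 − 3(394/7) = 1520/7.
Change in price: 394/7 − 970/21 = 212/21.

ΔP = 212/21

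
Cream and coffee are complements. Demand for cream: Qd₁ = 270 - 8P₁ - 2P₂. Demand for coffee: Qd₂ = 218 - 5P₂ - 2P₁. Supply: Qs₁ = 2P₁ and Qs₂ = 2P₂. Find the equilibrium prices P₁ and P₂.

P₁ = 727/33, P₂ = 820/33

Market 1: 270 - 8P₁ - 2P₂ = 2P₁ → 10P₁ + 2P₂ = 270.
Market 2: 7P₂ + 2P₁ = 218.
Eliminating P₂: 7×(1) − 2×(2) gives 66P₁ = 1454, so P₁ = 727/33.
Back-substitute into (2): P₂ = (218 − 2×727/33) / 7 = 820/33.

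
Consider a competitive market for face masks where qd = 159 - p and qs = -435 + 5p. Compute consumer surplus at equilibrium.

Consumer surplus = 1800

Equilibrium: 159 - p = -435 + 5p gives p* = 99, q* = 60.
Demand choke price (qd = 0): p = 159.
CS = ½(159 − 99)(60) = 1800.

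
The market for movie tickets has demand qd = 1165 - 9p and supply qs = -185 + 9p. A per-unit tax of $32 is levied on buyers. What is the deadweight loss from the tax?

Deadweight loss = 2304

Pre-tax equilibrium: p* = 75, q* = 490.
Tax on buyers shifts demand to qd = 1165 − 9(p + 32) = 877 - 9p.
877 - 9p = -185 + 9p gives seller price ps = 59; buyers pay pb = 59 + 32 = 91.
New quantity: q = 1165 − 9(91) = 346.
DWL = ½ × 32 × (490 − 346) = 2304.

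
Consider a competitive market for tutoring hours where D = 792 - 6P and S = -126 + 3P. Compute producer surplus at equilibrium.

Producer surplus = 5400

Equilibrium: 792 - 6P = -126 + 3P gives P* = 102, Q* = 180.
Supply starts at P = 42 (where S = 0).
PS = ½(102 − 42)(180) = 5400.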